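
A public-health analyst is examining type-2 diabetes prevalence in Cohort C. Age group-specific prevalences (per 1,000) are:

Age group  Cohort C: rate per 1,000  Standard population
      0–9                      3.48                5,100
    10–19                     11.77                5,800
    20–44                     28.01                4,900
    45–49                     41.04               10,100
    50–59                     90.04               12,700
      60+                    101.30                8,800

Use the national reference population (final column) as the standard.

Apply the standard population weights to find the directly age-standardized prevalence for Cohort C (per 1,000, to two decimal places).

56.39

Standard total = 47,400; weights = 0.1076, 0.1224, 0.1034, 0.2131, 0.2679, 0.1857.
Standardized rate: 0.1076×3.48 + 0.1224×11.77 + 0.1034×28.01 + 0.2131×41.04 + 0.2679×90.04 + 0.1857×101.30 = 56.3864 per 1,000.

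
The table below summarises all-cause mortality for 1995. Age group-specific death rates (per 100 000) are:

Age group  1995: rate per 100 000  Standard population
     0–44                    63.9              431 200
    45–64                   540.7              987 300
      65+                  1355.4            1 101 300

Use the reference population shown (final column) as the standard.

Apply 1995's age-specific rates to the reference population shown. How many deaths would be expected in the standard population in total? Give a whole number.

20541

Expected deaths = Σ (standard pop × age-specific rate ÷ 100 000)
= 431 200×63.9/100 000 + 987 300×540.7/100 000 + 1 101 300×1355.4/100 000
= 275.54 + 5338.33 + 14927.02 = 20540.89.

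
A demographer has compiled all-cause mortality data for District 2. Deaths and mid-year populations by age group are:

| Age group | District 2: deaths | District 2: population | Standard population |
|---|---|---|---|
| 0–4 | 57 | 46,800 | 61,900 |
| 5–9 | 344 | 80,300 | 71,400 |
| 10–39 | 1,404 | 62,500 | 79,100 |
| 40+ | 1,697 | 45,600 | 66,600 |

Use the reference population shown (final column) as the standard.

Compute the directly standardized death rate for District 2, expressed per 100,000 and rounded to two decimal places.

1661.89

Age-specific rates per 100,000 for District 2: 121.79, 428.39, 2246.40, 3721.49.
Standard total = 279,000; weights = 0.2219, 0.2559, 0.2835, 0.2387.
Standardized rate: 0.2219×121.79 + 0.2559×428.39 + 0.2835×2246.40 + 0.2387×3721.49 = 1661.8923 per 100,000.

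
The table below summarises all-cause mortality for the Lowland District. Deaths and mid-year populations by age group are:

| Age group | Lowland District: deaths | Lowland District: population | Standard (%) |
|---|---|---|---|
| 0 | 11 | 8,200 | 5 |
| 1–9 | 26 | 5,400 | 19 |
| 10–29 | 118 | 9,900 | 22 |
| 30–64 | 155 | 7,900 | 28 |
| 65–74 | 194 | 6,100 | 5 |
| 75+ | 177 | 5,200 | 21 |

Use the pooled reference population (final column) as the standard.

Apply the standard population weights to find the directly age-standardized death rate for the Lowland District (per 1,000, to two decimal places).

17.84

Age-specific rates per 1,000 for the Lowland District: 1.341, 4.815, 11.919, 19.620, 31.803, 34.038.
Standard weights: 0.05, 0.19, 0.22, 0.28, 0.05, 0.21.
Standardized rate: 0.0500×1.341 + 0.1900×4.815 + 0.2200×11.919 + 0.2800×19.620 + 0.0500×31.803 + 0.2100×34.038 = 17.8360 per 1,000.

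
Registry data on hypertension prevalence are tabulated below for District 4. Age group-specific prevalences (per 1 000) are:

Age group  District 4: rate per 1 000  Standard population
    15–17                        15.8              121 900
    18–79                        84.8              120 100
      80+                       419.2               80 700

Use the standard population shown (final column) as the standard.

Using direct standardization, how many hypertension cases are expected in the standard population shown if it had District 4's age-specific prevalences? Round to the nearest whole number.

45940

Expected hypertension cases = Σ (standard pop × age-specific rate ÷ 1 000)
= 121 900×15.8/1 000 + 120 100×84.8/1 000 + 80 700×419.2/1 000
= 1926.02 + 10184.48 + 33829.44 = 45939.94.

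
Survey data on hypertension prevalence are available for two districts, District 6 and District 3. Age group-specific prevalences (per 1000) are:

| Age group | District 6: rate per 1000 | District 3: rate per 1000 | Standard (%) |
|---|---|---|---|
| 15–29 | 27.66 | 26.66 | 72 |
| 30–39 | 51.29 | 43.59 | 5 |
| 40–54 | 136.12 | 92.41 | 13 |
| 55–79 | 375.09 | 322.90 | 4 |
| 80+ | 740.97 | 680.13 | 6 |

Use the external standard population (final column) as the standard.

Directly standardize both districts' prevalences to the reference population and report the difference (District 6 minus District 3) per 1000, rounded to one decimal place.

Standard weights: 0.72, 0.05, 0.13, 0.04, 0.06.
District 6: 0.7200×27.66 + 0.0500×51.29 + 0.1300×136.12 + 0.0400×375.09 + 0.0600×740.97 = 99.6371 per 1000.
District 3: 0.7200×26.66 + 0.0500×43.59 + 0.1300×92.41 + 0.0400×322.90 + 0.0600×680.13 = 87.1118 per 1000.
Difference = 99.6371 − 87.1118 = 12.5253.

12.5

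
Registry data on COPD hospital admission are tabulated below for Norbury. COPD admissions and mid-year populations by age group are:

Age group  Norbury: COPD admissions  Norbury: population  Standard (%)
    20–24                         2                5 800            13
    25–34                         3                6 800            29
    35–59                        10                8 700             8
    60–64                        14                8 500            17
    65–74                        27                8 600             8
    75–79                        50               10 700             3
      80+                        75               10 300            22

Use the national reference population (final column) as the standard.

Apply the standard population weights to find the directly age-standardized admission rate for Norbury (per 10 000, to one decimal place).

25.4

Age-specific rates per 10 000 for Norbury: 3.45, 4.41, 11.49, 16.47, 31.40, 46.73, 72.82.
Standard weights: 0.13, 0.29, 0.08, 0.17, 0.08, 0.03, 0.22.
Standardized rate: 0.1300×3.45 + 0.2900×4.41 + 0.0800×11.49 + 0.1700×16.47 + 0.0800×31.40 + 0.0300×46.73 + 0.2200×72.82 = 25.3801 per 10 000.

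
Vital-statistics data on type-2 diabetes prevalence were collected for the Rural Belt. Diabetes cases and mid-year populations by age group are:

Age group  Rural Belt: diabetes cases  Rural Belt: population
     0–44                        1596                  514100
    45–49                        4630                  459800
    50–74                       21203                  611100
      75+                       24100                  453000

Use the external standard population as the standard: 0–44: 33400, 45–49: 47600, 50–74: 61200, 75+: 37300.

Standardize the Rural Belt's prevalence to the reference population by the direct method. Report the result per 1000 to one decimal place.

Age-specific rates per 1000 for the Rural Belt: 3.104, 10.070, 34.696, 53.201.
Standard total = 179500; weights = 0.1861, 0.2652, 0.3409, 0.2078.
Standardized rate: 0.1861×3.104 + 0.2652×10.070 + 0.3409×34.696 + 0.2078×53.201 = 26.1327 per 1000.

26.1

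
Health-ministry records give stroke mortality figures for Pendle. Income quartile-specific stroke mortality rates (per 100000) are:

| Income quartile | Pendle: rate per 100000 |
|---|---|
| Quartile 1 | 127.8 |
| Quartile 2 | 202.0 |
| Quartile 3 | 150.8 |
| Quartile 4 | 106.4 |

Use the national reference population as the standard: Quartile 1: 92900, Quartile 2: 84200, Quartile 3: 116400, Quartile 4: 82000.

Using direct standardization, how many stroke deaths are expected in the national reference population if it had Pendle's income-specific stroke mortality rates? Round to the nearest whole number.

552

Expected stroke deaths = Σ (standard pop × income-specific rate ÷ 100000)
= 92900×127.8/100000 + 84200×202.0/100000 + 116400×150.8/100000 + 82000×106.4/100000
= 118.73 + 170.08 + 175.53 + 87.25 = 551.59.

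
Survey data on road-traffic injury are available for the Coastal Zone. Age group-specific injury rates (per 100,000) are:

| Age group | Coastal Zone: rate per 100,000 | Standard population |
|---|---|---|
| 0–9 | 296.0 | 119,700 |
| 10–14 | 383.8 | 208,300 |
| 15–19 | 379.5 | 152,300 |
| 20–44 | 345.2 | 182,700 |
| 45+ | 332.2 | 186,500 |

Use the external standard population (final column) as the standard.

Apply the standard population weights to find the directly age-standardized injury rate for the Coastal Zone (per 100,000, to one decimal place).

351.0

Standard total = 849,500; weights = 0.1409, 0.2452, 0.1793, 0.2151, 0.2195.
Standardized rate: 0.1409×296.0 + 0.2452×383.8 + 0.1793×379.5 + 0.2151×345.2 + 0.2195×332.2 = 351.0276 per 100,000.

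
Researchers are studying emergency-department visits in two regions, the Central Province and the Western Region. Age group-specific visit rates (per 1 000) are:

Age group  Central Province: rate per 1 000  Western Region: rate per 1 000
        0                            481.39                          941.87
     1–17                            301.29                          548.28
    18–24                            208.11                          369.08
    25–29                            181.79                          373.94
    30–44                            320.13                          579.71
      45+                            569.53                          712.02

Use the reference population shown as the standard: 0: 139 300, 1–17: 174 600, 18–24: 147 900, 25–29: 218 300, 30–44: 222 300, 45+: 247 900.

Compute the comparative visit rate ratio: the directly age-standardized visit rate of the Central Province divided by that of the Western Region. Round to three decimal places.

Standard total = 1 150 300; weights = 0.1211, 0.1518, 0.1286, 0.1898, 0.1933, 0.2155.
The Central Province: 0.1211×481.39 + 0.1518×301.29 + 0.1286×208.11 + 0.1898×181.79 + 0.1933×320.13 + 0.2155×569.53 = 349.8900 per 1 000.
The Western Region: 0.1211×941.87 + 0.1518×548.28 + 0.1286×369.08 + 0.1898×373.94 + 0.1933×579.71 + 0.2155×712.02 = 581.1784 per 1 000.
Ratio = 349.8900 ÷ 581.1784 = 0.60204.

0.602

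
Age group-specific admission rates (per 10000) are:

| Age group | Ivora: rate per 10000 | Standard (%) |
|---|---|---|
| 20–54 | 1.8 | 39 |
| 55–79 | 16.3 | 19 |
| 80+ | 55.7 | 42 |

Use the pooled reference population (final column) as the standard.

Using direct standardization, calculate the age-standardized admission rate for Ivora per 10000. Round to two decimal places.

Standard weights: 0.39, 0.19, 0.42.
Standardized rate: 0.3900×1.8 + 0.1900×16.3 + 0.4200×55.7 = 27.1930 per 10000.

27.19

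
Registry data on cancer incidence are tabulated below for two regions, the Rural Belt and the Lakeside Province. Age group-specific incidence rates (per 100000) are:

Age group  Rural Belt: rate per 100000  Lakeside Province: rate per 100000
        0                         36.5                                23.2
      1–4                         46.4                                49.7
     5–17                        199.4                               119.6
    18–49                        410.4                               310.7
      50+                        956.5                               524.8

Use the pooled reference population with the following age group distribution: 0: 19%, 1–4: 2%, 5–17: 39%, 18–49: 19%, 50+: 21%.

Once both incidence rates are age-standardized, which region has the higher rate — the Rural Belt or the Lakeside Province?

Standard weights: 0.19, 0.02, 0.39, 0.19, 0.21.
The Rural Belt: 0.1900×36.5 + 0.0200×46.4 + 0.3900×199.4 + 0.1900×410.4 + 0.2100×956.5 = 364.4700 per 100000.
The Lakeside Province: 0.1900×23.2 + 0.0200×49.7 + 0.3900×119.6 + 0.1900×310.7 + 0.2100×524.8 = 221.2870 per 100000.

Rural Belt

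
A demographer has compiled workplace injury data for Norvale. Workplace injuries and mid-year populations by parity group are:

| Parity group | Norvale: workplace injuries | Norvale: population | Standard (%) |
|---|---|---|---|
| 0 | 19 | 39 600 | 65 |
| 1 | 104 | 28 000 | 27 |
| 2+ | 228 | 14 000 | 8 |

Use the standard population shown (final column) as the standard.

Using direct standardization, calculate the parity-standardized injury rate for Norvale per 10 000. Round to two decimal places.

Parity-specific rates per 10 000 for Norvale: 4.80, 37.14, 162.86.
Standard weights: 0.65, 0.27, 0.08.
Standardized rate: 0.6500×4.80 + 0.2700×37.14 + 0.0800×162.86 = 26.1758 per 10 000.

26.18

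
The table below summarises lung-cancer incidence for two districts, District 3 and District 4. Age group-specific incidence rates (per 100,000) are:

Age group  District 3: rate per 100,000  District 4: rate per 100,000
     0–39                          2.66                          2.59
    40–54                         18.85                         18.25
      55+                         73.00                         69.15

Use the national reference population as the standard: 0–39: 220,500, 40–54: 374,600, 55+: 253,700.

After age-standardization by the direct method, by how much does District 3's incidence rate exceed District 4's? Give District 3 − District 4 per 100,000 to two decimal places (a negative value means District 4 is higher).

1.43

Standard total = 848,800; weights = 0.2598, 0.4413, 0.2989.
District 3: 0.2598×2.66 + 0.4413×18.85 + 0.2989×73.00 = 30.8292 per 100,000.
District 4: 0.2598×2.59 + 0.4413×18.25 + 0.2989×69.15 = 29.3955 per 100,000.
Difference = 30.8292 − 29.3955 = 1.4337.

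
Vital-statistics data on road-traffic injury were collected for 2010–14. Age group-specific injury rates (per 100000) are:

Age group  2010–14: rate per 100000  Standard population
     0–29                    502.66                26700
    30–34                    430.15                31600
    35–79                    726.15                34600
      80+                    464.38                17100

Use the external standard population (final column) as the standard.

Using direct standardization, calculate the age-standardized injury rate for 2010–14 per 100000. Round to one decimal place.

546.2

Standard total = 110000; weights = 0.2427, 0.2873, 0.3145, 0.1555.
Standardized rate: 0.2427×502.66 + 0.2873×430.15 + 0.3145×726.15 + 0.1555×464.38 = 546.1768 per 100000.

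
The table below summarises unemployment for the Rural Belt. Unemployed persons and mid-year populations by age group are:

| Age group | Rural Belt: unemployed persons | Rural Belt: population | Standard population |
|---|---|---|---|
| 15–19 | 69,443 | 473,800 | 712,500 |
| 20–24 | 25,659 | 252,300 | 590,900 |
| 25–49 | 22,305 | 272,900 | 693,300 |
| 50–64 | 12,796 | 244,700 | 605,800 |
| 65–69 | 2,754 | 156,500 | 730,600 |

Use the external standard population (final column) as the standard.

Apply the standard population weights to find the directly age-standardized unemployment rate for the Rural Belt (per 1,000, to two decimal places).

79.72

Age-specific rates per 1,000 for the Rural Belt: 146.566, 101.700, 81.733, 52.293, 17.597.
Standard total = 3,333,100; weights = 0.2138, 0.1773, 0.2080, 0.1818, 0.2192.
Standardized rate: 0.2138×146.566 + 0.1773×101.700 + 0.2080×81.733 + 0.1818×52.293 + 0.2192×17.597 = 79.7229 per 1,000.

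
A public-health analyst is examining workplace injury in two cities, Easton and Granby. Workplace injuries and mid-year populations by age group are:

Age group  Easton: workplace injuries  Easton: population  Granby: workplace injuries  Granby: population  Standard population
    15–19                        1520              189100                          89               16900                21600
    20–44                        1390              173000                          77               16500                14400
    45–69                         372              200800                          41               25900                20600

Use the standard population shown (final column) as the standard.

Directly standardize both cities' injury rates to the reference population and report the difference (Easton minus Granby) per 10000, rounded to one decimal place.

Age-specific rates per 10000 for Easton: 80.38, 80.35, 18.53.
For Granby: 52.66, 46.67, 15.83.
Standard total = 56600; weights = 0.3816, 0.2544, 0.3640.
Easton: 0.3816×80.38 + 0.2544×80.35 + 0.3640×18.53 = 57.8596 per 10000.
Granby: 0.3816×52.66 + 0.2544×46.67 + 0.3640×15.83 = 37.7317 per 10000.
Difference = 57.8596 − 37.7317 = 20.1279.

20.1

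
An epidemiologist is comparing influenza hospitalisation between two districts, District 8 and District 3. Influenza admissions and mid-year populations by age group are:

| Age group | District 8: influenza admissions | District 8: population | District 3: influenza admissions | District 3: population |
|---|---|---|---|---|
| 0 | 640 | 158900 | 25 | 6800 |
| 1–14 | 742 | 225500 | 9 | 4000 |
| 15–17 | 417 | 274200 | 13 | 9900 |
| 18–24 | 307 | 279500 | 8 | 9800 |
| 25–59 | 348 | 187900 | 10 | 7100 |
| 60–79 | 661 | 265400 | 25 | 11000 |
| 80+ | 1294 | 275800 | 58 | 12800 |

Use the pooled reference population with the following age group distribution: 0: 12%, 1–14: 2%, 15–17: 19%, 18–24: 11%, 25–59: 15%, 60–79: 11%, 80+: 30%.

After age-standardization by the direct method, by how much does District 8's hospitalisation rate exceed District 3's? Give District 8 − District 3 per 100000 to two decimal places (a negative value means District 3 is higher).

Age-specific rates per 100000 for District 8: 402.77, 329.05, 152.08, 109.84, 185.20, 249.06, 469.18.
For District 3: 367.65, 225.00, 131.31, 81.63, 140.85, 227.27, 453.12.
Standard weights: 0.12, 0.02, 0.19, 0.11, 0.15, 0.11, 0.30.
District 8: 0.1200×402.77 + 0.0200×329.05 + 0.1900×152.08 + 0.1100×109.84 + 0.1500×185.20 + 0.1100×249.06 + 0.3000×469.18 = 291.8218 per 100000.
District 3: 0.1200×367.65 + 0.0200×225.00 + 0.1900×131.31 + 0.1100×81.63 + 0.1500×140.85 + 0.1100×227.27 + 0.3000×453.12 = 264.6110 per 100000.
Difference = 291.8218 − 264.6110 = 27.2108.

27.21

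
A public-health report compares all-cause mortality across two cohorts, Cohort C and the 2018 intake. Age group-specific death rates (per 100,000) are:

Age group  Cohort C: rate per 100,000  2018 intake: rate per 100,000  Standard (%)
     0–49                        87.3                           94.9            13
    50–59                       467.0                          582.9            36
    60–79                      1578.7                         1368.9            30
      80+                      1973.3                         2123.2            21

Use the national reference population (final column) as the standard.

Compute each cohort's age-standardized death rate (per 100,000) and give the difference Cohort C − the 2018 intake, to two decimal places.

Standard weights: 0.13, 0.36, 0.30, 0.21.
Cohort C: 0.1300×87.3 + 0.3600×467.0 + 0.3000×1578.7 + 0.2100×1973.3 = 1067.4720 per 100,000.
The 2018 intake: 0.1300×94.9 + 0.3600×582.9 + 0.3000×1368.9 + 0.2100×2123.2 = 1078.7230 per 100,000.
Difference = 1067.4720 − 1078.7230 = -11.2510.

-11.25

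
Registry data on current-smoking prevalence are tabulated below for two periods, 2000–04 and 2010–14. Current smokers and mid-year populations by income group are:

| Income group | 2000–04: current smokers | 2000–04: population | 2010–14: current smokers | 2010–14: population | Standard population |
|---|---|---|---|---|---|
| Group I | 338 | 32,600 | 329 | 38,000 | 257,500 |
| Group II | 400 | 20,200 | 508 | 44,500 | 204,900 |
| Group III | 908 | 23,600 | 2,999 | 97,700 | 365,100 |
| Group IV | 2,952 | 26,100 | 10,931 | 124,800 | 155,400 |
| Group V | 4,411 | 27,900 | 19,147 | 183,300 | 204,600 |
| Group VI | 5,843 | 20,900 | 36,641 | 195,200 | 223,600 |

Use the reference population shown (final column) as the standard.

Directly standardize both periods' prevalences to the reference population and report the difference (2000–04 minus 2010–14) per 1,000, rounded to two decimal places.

Income-specific rates per 1,000 for 2000–04: 10.368, 19.802, 38.475, 113.103, 158.100, 279.569.
For 2010–14: 8.658, 11.416, 30.696, 87.588, 104.457, 187.710.
Standard total = 1,411,100; weights = 0.1825, 0.1452, 0.2587, 0.1101, 0.1450, 0.1585.
2000–04: 0.1825×10.368 + 0.1452×19.802 + 0.2587×38.475 + 0.1101×113.103 + 0.1450×158.100 + 0.1585×279.569 = 94.4012 per 1,000.
2010–14: 0.1825×8.658 + 0.1452×11.416 + 0.2587×30.696 + 0.1101×87.588 + 0.1450×104.457 + 0.1585×187.710 = 65.7152 per 1,000.
Difference = 94.4012 − 65.7152 = 28.6861.

28.69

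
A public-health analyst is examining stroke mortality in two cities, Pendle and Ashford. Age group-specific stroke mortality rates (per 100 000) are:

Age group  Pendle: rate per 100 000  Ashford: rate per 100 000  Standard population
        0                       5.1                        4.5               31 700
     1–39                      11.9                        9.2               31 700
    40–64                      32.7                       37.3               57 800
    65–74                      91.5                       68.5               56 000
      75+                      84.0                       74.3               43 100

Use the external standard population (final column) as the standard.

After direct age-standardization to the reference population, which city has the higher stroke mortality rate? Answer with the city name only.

Pendle

Standard total = 220 300; weights = 0.1439, 0.1439, 0.2624, 0.2542, 0.1956.
Pendle: 0.1439×5.1 + 0.1439×11.9 + 0.2624×32.7 + 0.2542×91.5 + 0.1956×84.0 = 50.7188 per 100 000.
Ashford: 0.1439×4.5 + 0.1439×9.2 + 0.2624×37.3 + 0.2542×68.5 + 0.1956×74.3 = 43.7066 per 100 000.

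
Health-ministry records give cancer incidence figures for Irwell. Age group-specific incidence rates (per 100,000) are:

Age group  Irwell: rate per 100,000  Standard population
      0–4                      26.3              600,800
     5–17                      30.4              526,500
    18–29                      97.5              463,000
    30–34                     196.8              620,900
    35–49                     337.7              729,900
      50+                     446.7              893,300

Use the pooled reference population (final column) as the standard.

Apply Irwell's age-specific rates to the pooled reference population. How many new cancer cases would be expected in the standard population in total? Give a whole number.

8447

Expected new cancer cases = Σ (standard pop × age-specific rate ÷ 100,000)
= 600,800×26.3/100,000 + 526,500×30.4/100,000 + 463,000×97.5/100,000 + 620,900×196.8/100,000 + 729,900×337.7/100,000 + 893,300×446.7/100,000
= 158.01 + 160.06 + 451.43 + 1221.93 + 2464.87 + 3990.37 = 8446.67.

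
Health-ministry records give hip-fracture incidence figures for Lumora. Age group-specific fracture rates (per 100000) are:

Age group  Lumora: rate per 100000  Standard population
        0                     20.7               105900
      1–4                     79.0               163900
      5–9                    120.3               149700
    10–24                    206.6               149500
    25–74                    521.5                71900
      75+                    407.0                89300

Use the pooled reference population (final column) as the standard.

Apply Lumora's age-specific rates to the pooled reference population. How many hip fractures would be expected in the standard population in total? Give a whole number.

Expected hip fractures = Σ (standard pop × age-specific rate ÷ 100000)
= 105900×20.7/100000 + 163900×79.0/100000 + 149700×120.3/100000 + 149500×206.6/100000 + 71900×521.5/100000 + 89300×407.0/100000
= 21.92 + 129.48 + 180.09 + 308.87 + 374.96 + 363.45 = 1378.77.

1379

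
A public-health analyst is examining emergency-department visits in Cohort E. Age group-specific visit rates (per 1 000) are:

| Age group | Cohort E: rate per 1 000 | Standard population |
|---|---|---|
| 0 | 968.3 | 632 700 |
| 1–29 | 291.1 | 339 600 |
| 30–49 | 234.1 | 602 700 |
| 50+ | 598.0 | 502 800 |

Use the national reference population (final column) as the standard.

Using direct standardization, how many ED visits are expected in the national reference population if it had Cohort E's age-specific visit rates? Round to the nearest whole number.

Expected ED visits = Σ (standard pop × age-specific rate ÷ 1 000)
= 632 700×968.3/1 000 + 339 600×291.1/1 000 + 602 700×234.1/1 000 + 502 800×598.0/1 000
= 612643.41 + 98857.56 + 141092.07 + 300674.40 = 1153267.44.

1153267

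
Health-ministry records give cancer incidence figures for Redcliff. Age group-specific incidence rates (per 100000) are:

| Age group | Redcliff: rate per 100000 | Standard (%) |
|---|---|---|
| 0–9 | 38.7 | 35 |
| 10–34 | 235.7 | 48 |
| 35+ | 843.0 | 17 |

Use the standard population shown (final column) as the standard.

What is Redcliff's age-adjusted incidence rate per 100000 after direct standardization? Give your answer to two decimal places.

269.99

Standard weights: 0.35, 0.48, 0.17.
Standardized rate: 0.3500×38.7 + 0.4800×235.7 + 0.1700×843.0 = 269.9910 per 100000.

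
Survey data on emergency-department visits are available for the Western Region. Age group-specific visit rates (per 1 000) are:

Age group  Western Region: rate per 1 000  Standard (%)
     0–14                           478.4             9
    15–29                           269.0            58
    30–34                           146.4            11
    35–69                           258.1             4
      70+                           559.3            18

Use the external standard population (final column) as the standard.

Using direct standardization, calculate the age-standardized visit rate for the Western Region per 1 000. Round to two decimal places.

326.18

Standard weights: 0.09, 0.58, 0.11, 0.04, 0.18.
Standardized rate: 0.0900×478.4 + 0.5800×269.0 + 0.1100×146.4 + 0.0400×258.1 + 0.1800×559.3 = 326.1780 per 1 000.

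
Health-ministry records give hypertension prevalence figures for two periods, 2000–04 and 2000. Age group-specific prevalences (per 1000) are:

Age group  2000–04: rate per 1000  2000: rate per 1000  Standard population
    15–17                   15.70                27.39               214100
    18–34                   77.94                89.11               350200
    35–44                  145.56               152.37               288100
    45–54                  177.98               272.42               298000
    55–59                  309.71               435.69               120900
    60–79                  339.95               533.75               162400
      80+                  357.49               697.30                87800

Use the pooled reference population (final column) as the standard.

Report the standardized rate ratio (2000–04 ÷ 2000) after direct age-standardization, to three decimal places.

0.688

Standard total = 1521500; weights = 0.1407, 0.2302, 0.1894, 0.1959, 0.0795, 0.1067, 0.0577.
2000–04: 0.1407×15.70 + 0.2302×77.94 + 0.1894×145.56 + 0.1959×177.98 + 0.0795×309.71 + 0.1067×339.95 + 0.0577×357.49 = 164.0942 per 1000.
2000: 0.1407×27.39 + 0.2302×89.11 + 0.1894×152.37 + 0.1959×272.42 + 0.0795×435.69 + 0.1067×533.75 + 0.0577×697.30 = 238.4018 per 1000.
Ratio = 164.0942 ÷ 238.4018 = 0.68831.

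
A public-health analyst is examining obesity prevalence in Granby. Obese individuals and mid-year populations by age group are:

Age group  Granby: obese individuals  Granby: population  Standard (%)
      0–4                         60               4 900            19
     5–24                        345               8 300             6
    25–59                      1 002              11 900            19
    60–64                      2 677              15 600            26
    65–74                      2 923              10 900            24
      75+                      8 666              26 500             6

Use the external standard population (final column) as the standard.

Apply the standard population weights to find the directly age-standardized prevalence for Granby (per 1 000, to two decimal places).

149.42

Age-specific rates per 1 000 for Granby: 12.245, 41.566, 84.202, 171.603, 268.165, 327.019.
Standard weights: 0.19, 0.06, 0.19, 0.26, 0.24, 0.06.
Standardized rate: 0.1900×12.245 + 0.0600×41.566 + 0.1900×84.202 + 0.2600×171.603 + 0.2400×268.165 + 0.0600×327.019 = 149.4163 per 1 000.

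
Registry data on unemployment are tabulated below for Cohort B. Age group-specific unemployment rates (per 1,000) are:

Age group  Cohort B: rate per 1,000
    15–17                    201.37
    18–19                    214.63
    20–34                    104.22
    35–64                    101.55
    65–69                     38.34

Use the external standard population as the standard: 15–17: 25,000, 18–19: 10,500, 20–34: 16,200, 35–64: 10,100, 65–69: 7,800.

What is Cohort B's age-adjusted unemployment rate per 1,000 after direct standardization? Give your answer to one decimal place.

148.0

Standard total = 69,600; weights = 0.3592, 0.1509, 0.2328, 0.1451, 0.1121.
Standardized rate: 0.3592×201.37 + 0.1509×214.63 + 0.2328×104.22 + 0.1451×101.55 + 0.1121×38.34 = 148.0020 per 1,000.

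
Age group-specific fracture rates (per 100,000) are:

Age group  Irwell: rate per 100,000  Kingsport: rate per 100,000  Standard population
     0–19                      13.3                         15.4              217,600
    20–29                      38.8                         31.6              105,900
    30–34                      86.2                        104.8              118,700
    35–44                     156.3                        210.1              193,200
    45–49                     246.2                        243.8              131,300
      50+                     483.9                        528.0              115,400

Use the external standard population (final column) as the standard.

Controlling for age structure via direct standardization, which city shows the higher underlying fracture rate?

Kingsport

Standard total = 882,100; weights = 0.2467, 0.1201, 0.1346, 0.2190, 0.1488, 0.1308.
Irwell: 0.2467×13.3 + 0.1201×38.8 + 0.1346×86.2 + 0.2190×156.3 + 0.1488×246.2 + 0.1308×483.9 = 153.7243 per 100,000.
Kingsport: 0.2467×15.4 + 0.1201×31.6 + 0.1346×104.8 + 0.2190×210.1 + 0.1488×243.8 + 0.1308×528.0 = 173.0764 per 100,000.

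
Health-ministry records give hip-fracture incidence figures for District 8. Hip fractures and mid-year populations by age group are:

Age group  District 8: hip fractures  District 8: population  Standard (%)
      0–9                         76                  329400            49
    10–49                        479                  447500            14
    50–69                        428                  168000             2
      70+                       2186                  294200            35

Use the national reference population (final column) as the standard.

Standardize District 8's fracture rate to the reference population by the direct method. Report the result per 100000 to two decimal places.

291.45

Age-specific rates per 100000 for District 8: 23.07, 107.04, 254.76, 743.03.
Standard weights: 0.49, 0.14, 0.02, 0.35.
Standardized rate: 0.4900×23.07 + 0.1400×107.04 + 0.0200×254.76 + 0.3500×743.03 = 291.4473 per 100000.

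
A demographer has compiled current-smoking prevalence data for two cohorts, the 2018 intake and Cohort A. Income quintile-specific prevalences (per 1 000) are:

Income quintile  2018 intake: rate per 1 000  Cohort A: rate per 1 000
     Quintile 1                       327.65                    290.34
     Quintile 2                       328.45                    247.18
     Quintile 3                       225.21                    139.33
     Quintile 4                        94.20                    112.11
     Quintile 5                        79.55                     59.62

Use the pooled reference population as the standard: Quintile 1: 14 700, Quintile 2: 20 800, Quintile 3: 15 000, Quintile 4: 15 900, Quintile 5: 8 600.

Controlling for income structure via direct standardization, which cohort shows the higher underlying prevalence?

2018 intake

Standard total = 75 000; weights = 0.1960, 0.2773, 0.2000, 0.2120, 0.1147.
The 2018 intake: 0.1960×327.65 + 0.2773×328.45 + 0.2000×225.21 + 0.2120×94.20 + 0.1147×79.55 = 229.4437 per 1 000.
Cohort A: 0.1960×290.34 + 0.2773×247.18 + 0.2000×139.33 + 0.2120×112.11 + 0.1147×59.62 = 183.9276 per 1 000.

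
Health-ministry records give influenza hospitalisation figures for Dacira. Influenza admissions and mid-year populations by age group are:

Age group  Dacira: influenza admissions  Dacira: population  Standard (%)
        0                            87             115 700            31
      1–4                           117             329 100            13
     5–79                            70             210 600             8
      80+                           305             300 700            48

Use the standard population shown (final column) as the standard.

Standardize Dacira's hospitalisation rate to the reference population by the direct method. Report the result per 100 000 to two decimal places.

Age-specific rates per 100 000 for Dacira: 75.19, 35.55, 33.24, 101.43.
Standard weights: 0.31, 0.13, 0.08, 0.48.
Standardized rate: 0.3100×75.19 + 0.1300×35.55 + 0.0800×33.24 + 0.4800×101.43 = 79.2774 per 100 000.

79.28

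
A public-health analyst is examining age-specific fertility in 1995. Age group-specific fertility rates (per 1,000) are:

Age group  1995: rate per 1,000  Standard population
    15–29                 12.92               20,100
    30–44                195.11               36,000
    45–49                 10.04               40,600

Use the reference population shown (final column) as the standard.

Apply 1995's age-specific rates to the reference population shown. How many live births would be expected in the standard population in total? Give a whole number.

7691

Expected live births = Σ (standard pop × age-specific rate ÷ 1,000)
= 20,100×12.92/1,000 + 36,000×195.11/1,000 + 40,600×10.04/1,000
= 259.69 + 7023.96 + 407.62 = 7691.28.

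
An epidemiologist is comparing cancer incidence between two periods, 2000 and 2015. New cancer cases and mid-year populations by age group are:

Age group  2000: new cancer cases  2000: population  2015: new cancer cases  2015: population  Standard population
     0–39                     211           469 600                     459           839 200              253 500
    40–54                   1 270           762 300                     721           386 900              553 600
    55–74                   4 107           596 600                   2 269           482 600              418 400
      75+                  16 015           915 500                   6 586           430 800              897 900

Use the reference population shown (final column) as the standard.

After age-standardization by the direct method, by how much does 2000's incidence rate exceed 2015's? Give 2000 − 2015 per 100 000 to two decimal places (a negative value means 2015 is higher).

Age-specific rates per 100 000 for 2000: 44.93, 166.60, 688.40, 1749.32.
For 2015: 54.69, 186.35, 470.16, 1528.78.
Standard total = 2 123 400; weights = 0.1194, 0.2607, 0.1970, 0.4229.
2000: 0.1194×44.93 + 0.2607×166.60 + 0.1970×688.40 + 0.4229×1749.32 = 924.1592 per 100 000.
2015: 0.1194×54.69 + 0.2607×186.35 + 0.1970×470.16 + 0.4229×1528.78 = 794.2171 per 100 000.
Difference = 924.1592 − 794.2171 = 129.9420.

129.94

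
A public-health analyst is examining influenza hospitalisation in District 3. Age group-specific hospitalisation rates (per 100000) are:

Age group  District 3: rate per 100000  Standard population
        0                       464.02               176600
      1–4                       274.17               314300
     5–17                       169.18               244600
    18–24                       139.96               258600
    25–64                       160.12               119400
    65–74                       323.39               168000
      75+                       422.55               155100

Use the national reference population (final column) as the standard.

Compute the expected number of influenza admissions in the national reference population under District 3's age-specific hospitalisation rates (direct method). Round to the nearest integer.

3847

Expected influenza admissions = Σ (standard pop × age-specific rate ÷ 100000)
= 176600×464.02/100000 + 314300×274.17/100000 + 244600×169.18/100000 + 258600×139.96/100000 + 119400×160.12/100000 + 168000×323.39/100000 + 155100×422.55/100000
= 819.46 + 861.72 + 413.81 + 361.94 + 191.18 + 543.30 + 655.38 = 3846.78.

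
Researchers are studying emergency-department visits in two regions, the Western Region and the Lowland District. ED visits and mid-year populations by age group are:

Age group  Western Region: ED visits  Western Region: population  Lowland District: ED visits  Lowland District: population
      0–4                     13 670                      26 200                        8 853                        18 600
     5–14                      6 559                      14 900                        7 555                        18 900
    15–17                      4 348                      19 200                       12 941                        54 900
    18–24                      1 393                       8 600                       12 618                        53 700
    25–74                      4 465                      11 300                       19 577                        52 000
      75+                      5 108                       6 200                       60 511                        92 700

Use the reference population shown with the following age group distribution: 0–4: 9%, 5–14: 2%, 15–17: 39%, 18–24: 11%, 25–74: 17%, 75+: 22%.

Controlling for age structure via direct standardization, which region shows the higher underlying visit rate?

Western Region

Age-specific rates per 1 000 for the Western Region: 521.756, 440.201, 226.458, 161.977, 395.133, 823.871.
For the Lowland District: 475.968, 399.735, 235.719, 234.972, 376.481, 652.762.
Standard weights: 0.09, 0.02, 0.39, 0.11, 0.17, 0.22.
The Western Region: 0.0900×521.756 + 0.0200×440.201 + 0.3900×226.458 + 0.1100×161.977 + 0.1700×395.133 + 0.2200×823.871 = 410.3224 per 1 000.
The Lowland District: 0.0900×475.968 + 0.0200×399.735 + 0.3900×235.719 + 0.1100×234.972 + 0.1700×376.481 + 0.2200×652.762 = 376.2186 per 1 000.
The crude rates (411.38 vs 419.72) would put the Lowland District higher, but that reflects its age composition; once standardized to a common age structure, the Western Region has the higher underlying rate.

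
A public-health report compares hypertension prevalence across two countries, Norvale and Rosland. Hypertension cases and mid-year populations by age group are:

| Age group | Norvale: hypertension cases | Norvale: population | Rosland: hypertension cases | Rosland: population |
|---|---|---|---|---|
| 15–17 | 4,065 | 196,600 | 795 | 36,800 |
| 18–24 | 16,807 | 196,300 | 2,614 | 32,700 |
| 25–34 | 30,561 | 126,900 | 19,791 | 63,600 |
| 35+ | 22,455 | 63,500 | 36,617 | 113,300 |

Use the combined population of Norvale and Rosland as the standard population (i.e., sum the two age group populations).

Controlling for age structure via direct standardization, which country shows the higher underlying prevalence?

Age-specific rates per 1,000 for Norvale: 20.677, 85.619, 240.827, 353.622.
For Rosland: 21.603, 79.939, 311.179, 323.186.
Combined standard total = 829,700; weights = 0.2813, 0.2760, 0.2296, 0.2131.
Norvale: 0.2813×20.677 + 0.2760×85.619 + 0.2296×240.827 + 0.2131×353.622 = 160.0948 per 1,000.
Rosland: 0.2813×21.603 + 0.2760×79.939 + 0.2296×311.179 + 0.2131×323.186 = 168.4551 per 1,000.

Rosland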